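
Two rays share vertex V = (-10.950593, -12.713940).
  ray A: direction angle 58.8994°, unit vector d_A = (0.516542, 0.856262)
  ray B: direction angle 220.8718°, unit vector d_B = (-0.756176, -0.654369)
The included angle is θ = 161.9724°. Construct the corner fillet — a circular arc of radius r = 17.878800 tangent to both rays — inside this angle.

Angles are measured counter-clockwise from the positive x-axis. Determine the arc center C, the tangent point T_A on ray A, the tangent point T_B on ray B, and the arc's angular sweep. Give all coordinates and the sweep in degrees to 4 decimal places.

bisector direction at 139.8856° = (-0.764759,0.644316)
center distance |VC| = r/sin(θ/2) = 17.878800/sin(80.9862°) = 18.102353
C = V + |VC|·bis = (-24.7945,-1.0503)
T_A = V + ((C−V)·d_A)·d_A = V + 2.8361·d_A = (-9.4856,-10.2855)
T_B = V + ((C−V)·d_B)·d_B = V + 2.8361·d_B = (-13.0952,-14.5698)
sweep = 180° − θ = 18.0276°

center=(-24.7945,-1.0503) T_A=(-9.4856,-10.2855) T_B=(-13.0952,-14.5698) sweep=18.0276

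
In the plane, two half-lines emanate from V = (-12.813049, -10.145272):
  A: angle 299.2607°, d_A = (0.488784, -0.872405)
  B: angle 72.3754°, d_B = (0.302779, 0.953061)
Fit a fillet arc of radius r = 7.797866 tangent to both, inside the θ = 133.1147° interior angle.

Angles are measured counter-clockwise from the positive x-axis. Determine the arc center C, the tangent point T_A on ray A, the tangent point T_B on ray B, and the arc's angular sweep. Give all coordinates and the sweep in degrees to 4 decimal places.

bisector direction at 5.8180° = (0.994849,0.101370)
center distance |VC| = r/sin(θ/2) = 7.797866/sin(66.5573°) = 8.499419
C = V + |VC|·bis = (-4.3574,-9.2837)
T_A = V + ((C−V)·d_A)·d_A = V + 3.3813·d_A = (-11.1603,-13.0952)
T_B = V + ((C−V)·d_B)·d_B = V + 3.3813·d_B = (-11.7893,-6.9227)
sweep = 180° − θ = 46.8853°

center=(-4.3574,-9.2837) T_A=(-11.1603,-13.0952) T_B=(-11.7893,-6.9227) sweep=46.8853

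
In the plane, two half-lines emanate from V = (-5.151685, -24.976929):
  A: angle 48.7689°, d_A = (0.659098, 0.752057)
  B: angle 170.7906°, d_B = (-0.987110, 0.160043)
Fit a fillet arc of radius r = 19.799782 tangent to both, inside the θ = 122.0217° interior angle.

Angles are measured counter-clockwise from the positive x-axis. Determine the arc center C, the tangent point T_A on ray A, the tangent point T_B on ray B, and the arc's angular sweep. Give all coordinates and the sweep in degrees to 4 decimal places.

center=(-12.8118,-3.6766) T_A=(2.0788,-16.7266) T_B=(-15.9806,-23.2212) sweep=57.9783

bisector direction at 109.7797° = (-0.338405,0.941000)
center distance |VC| = r/sin(θ/2) = 19.799782/sin(61.0108°) = 22.635786
C = V + |VC|·bis = (-12.8118,-3.6766)
T_A = V + ((C−V)·d_A)·d_A = V + 10.9703·d_A = (2.0788,-16.7266)
T_B = V + ((C−V)·d_B)·d_B = V + 10.9703·d_B = (-15.9806,-23.2212)
sweep = 180° − θ = 57.9783°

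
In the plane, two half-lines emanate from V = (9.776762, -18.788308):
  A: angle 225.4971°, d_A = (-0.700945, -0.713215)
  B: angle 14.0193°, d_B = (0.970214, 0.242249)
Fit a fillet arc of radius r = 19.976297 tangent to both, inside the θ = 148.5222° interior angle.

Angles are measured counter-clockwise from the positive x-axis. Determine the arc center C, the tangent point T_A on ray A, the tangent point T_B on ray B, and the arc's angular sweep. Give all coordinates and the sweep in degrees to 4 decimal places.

bisector direction at 299.7582° = (0.496341,-0.868128)
center distance |VC| = r/sin(θ/2) = 19.976297/sin(74.2611°) = 20.754426
C = V + |VC|·bis = (20.0780,-36.8058)
T_A = V + ((C−V)·d_A)·d_A = V + 5.6297·d_A = (5.8306,-22.8035)
T_B = V + ((C−V)·d_B)·d_B = V + 5.6297·d_B = (15.2388,-17.4245)
sweep = 180° − θ = 31.4778°

center=(20.0780,-36.8058) T_A=(5.8306,-22.8035) T_B=(15.2388,-17.4245) sweep=31.4778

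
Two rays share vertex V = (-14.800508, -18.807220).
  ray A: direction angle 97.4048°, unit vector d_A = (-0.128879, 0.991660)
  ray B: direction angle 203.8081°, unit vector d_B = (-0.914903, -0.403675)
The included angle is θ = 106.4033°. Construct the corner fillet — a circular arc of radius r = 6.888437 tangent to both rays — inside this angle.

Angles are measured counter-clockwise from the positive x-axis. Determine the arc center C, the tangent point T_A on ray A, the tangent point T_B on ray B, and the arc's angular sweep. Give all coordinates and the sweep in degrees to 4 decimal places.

bisector direction at 150.6064° = (-0.871269,0.490806)
center distance |VC| = r/sin(θ/2) = 6.888437/sin(53.2017°) = 8.602496
C = V + |VC|·bis = (-22.2956,-14.5851)
T_A = V + ((C−V)·d_A)·d_A = V + 5.1529·d_A = (-15.4646,-13.6973)
T_B = V + ((C−V)·d_B)·d_B = V + 5.1529·d_B = (-19.5149,-20.8873)
sweep = 180° − θ = 73.5967°

center=(-22.2956,-14.5851) T_A=(-15.4646,-13.6973) T_B=(-19.5149,-20.8873) sweep=73.5967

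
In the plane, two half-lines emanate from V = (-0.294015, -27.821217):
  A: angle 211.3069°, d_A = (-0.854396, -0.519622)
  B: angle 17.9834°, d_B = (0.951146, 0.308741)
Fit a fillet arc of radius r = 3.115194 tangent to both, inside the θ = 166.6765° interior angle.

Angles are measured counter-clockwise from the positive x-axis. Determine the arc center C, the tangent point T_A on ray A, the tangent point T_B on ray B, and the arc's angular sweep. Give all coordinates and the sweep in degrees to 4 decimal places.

center=(1.0138,-30.6719) T_A=(-0.6049,-28.0103) T_B=(0.0521,-27.7089) sweep=13.3235

bisector direction at 294.6452° = (0.416997,-0.908908)
center distance |VC| = r/sin(θ/2) = 3.115194/sin(83.3383°) = 3.136370
C = V + |VC|·bis = (1.0138,-30.6719)
T_A = V + ((C−V)·d_A)·d_A = V + 0.3638·d_A = (-0.6049,-28.0103)
T_B = V + ((C−V)·d_B)·d_B = V + 0.3638·d_B = (0.0521,-27.7089)
sweep = 180° − θ = 13.3235°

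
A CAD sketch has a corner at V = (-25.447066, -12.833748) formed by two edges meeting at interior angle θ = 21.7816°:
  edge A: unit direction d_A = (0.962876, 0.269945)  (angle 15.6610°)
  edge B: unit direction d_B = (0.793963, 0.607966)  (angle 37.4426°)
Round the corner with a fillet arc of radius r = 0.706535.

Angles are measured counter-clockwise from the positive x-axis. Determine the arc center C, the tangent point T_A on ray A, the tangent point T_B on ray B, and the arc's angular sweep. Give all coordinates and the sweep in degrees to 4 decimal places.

center=(-22.1020,-11.1622) T_A=(-21.9112,-11.8425) T_B=(-22.5315,-10.6012) sweep=158.2184

bisector direction at 26.5518° = (0.894531,0.447007)
center distance |VC| = r/sin(θ/2) = 0.706535/sin(10.8908°) = 3.739512
C = V + |VC|·bis = (-22.1020,-11.1622)
T_A = V + ((C−V)·d_A)·d_A = V + 3.6722·d_A = (-21.9112,-11.8425)
T_B = V + ((C−V)·d_B)·d_B = V + 3.6722·d_B = (-22.5315,-10.6012)
sweep = 180° − θ = 158.2184°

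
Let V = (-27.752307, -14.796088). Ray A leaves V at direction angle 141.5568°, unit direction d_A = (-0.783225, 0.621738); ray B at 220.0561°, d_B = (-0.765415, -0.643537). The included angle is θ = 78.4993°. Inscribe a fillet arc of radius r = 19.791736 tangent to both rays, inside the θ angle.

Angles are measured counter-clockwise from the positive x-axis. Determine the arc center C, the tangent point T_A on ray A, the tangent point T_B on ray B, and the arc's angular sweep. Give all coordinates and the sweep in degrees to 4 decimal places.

center=(-59.0306,-15.2364) T_A=(-46.7253,0.2650) T_B=(-46.2938,-30.3853) sweep=101.5007

bisector direction at 180.8065° = (-0.999901,-0.014075)
center distance |VC| = r/sin(θ/2) = 19.791736/sin(39.2497°) = 31.281361
C = V + |VC|·bis = (-59.0306,-15.2364)
T_A = V + ((C−V)·d_A)·d_A = V + 24.2242·d_A = (-46.7253,0.2650)
T_B = V + ((C−V)·d_B)·d_B = V + 24.2242·d_B = (-46.2938,-30.3853)
sweep = 180° − θ = 101.5007°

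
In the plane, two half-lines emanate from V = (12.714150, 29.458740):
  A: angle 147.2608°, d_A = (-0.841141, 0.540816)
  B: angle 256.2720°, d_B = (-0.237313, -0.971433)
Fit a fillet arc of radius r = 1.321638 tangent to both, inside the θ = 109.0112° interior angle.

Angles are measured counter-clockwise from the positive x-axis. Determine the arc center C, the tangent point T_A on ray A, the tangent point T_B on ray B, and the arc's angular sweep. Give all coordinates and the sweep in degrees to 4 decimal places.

center=(11.2066,28.8568) T_A=(11.9214,29.9685) T_B=(12.4905,28.5431) sweep=70.9888

bisector direction at 201.7664° = (-0.928703,-0.370823)
center distance |VC| = r/sin(θ/2) = 1.321638/sin(54.5056°) = 1.623290
C = V + |VC|·bis = (11.2066,28.8568)
T_A = V + ((C−V)·d_A)·d_A = V + 0.9425·d_A = (11.9214,29.9685)
T_B = V + ((C−V)·d_B)·d_B = V + 0.9425·d_B = (12.4905,28.5431)
sweep = 180° − θ = 70.9888°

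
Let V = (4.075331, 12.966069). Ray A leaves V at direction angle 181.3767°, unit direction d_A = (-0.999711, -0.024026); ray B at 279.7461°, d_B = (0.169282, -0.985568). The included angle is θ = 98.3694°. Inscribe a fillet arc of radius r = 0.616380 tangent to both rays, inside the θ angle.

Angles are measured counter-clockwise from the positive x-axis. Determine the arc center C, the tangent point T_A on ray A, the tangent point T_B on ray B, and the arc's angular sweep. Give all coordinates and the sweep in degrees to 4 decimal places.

center=(3.5580,12.3371) T_A=(3.5432,12.9533) T_B=(4.1654,12.4414) sweep=81.6306

bisector direction at 230.5614° = (-0.635251,-0.772306)
center distance |VC| = r/sin(θ/2) = 0.616380/sin(49.1847°) = 0.814433
C = V + |VC|·bis = (3.5580,12.3371)
T_A = V + ((C−V)·d_A)·d_A = V + 0.5323·d_A = (3.5432,12.9533)
T_B = V + ((C−V)·d_B)·d_B = V + 0.5323·d_B = (4.1654,12.4414)
sweep = 180° − θ = 81.6306°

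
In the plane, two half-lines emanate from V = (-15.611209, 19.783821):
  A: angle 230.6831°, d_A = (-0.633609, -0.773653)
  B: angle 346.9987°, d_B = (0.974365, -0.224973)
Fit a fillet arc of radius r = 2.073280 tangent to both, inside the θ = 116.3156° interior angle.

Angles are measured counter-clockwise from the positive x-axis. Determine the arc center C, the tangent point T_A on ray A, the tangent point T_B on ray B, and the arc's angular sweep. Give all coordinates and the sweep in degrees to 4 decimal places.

bisector direction at 288.8409° = (0.322941,-0.946419)
center distance |VC| = r/sin(θ/2) = 2.073280/sin(58.1578°) = 2.440576
C = V + |VC|·bis = (-14.8230,17.4740)
T_A = V + ((C−V)·d_A)·d_A = V + 1.2876·d_A = (-16.4270,18.7877)
T_B = V + ((C−V)·d_B)·d_B = V + 1.2876·d_B = (-14.3566,19.4941)
sweep = 180° − θ = 63.6844°

center=(-14.8230,17.4740) T_A=(-16.4270,18.7877) T_B=(-14.3566,19.4941) sweep=63.6844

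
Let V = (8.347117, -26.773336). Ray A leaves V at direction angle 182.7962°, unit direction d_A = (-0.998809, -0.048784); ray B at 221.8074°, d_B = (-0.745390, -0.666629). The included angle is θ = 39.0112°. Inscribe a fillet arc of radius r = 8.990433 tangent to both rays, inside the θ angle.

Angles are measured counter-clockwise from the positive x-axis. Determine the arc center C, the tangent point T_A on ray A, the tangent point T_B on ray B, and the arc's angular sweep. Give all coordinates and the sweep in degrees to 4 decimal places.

bisector direction at 202.3018° = (-0.925198,-0.379485)
center distance |VC| = r/sin(θ/2) = 8.990433/sin(19.5056°) = 26.925607
C = V + |VC|·bis = (-16.5644,-36.9912)
T_A = V + ((C−V)·d_A)·d_A = V + 25.3803·d_A = (-17.0030,-28.0115)
T_B = V + ((C−V)·d_B)·d_B = V + 25.3803·d_B = (-10.5711,-43.6926)
sweep = 180° − θ = 140.9888°

center=(-16.5644,-36.9912) T_A=(-17.0030,-28.0115) T_B=(-10.5711,-43.6926) sweep=140.9888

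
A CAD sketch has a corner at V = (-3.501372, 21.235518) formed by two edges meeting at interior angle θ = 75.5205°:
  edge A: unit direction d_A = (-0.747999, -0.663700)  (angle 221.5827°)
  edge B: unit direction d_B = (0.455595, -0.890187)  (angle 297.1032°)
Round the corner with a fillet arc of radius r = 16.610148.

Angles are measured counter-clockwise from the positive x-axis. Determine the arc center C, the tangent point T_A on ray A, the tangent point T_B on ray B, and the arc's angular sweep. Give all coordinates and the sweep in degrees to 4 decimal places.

center=(-8.5176,-5.4215) T_A=(-19.5417,7.0029) T_B=(6.2686,2.1460) sweep=104.4795

bisector direction at 259.3430° = (-0.184930,-0.982752)
center distance |VC| = r/sin(θ/2) = 16.610148/sin(37.7602°) = 27.124866
C = V + |VC|·bis = (-8.5176,-5.4215)
T_A = V + ((C−V)·d_A)·d_A = V + 21.4444·d_A = (-19.5417,7.0029)
T_B = V + ((C−V)·d_B)·d_B = V + 21.4444·d_B = (6.2686,2.1460)
sweep = 180° − θ = 104.4795°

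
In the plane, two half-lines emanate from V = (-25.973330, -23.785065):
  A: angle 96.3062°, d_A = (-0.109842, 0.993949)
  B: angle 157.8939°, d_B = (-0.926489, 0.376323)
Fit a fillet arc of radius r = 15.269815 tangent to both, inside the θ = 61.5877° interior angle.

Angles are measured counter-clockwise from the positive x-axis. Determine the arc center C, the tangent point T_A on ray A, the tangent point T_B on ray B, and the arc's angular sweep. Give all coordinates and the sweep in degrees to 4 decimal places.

bisector direction at 127.1000° = (-0.603209,0.797583)
center distance |VC| = r/sin(θ/2) = 15.269815/sin(30.7938°) = 29.826732
C = V + |VC|·bis = (-43.9651,0.0042)
T_A = V + ((C−V)·d_A)·d_A = V + 25.6216·d_A = (-28.7877,1.6815)
T_B = V + ((C−V)·d_B)·d_B = V + 25.6216·d_B = (-49.7115,-14.1431)
sweep = 180° − θ = 118.4123°

center=(-43.9651,0.0042) T_A=(-28.7877,1.6815) T_B=(-49.7115,-14.1431) sweep=118.4123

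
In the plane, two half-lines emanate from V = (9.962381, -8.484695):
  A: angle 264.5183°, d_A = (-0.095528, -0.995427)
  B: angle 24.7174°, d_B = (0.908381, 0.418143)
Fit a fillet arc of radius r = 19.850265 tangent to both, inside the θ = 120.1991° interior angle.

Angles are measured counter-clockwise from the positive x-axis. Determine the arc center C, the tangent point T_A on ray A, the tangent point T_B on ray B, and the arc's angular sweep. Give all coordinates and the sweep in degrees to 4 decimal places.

bisector direction at 324.6179° = (0.815308,-0.579027)
center distance |VC| = r/sin(θ/2) = 19.850265/sin(60.0996°) = 22.898176
C = V + |VC|·bis = (28.6315,-21.7434)
T_A = V + ((C−V)·d_A)·d_A = V + 11.4146·d_A = (8.8720,-19.8471)
T_B = V + ((C−V)·d_B)·d_B = V + 11.4146·d_B = (20.3312,-3.7118)
sweep = 180° − θ = 59.8009°

center=(28.6315,-21.7434) T_A=(8.8720,-19.8471) T_B=(20.3312,-3.7118) sweep=59.8009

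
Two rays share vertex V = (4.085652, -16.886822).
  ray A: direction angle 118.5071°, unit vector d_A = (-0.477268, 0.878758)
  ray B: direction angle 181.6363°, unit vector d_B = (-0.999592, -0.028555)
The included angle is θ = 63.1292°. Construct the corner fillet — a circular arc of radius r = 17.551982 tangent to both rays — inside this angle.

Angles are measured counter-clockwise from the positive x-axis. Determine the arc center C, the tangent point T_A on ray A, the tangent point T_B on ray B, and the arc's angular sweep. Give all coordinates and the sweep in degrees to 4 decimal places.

bisector direction at 150.0717° = (-0.866650,0.498916)
center distance |VC| = r/sin(θ/2) = 17.551982/sin(31.5646°) = 33.530731
C = V + |VC|·bis = (-24.9738,-0.1578)
T_A = V + ((C−V)·d_A)·d_A = V + 28.5699·d_A = (-9.5498,8.2192)
T_B = V + ((C−V)·d_B)·d_B = V + 28.5699·d_B = (-24.4726,-17.7026)
sweep = 180° − θ = 116.8708°

center=(-24.9738,-0.1578) T_A=(-9.5498,8.2192) T_B=(-24.4726,-17.7026) sweep=116.8708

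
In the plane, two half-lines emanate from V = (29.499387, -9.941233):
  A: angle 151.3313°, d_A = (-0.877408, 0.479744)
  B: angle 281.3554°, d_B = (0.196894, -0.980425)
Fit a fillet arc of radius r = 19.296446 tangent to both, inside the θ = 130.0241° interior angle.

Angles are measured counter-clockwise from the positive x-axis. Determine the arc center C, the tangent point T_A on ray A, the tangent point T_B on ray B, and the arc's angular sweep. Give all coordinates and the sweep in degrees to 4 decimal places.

center=(12.3514,-22.5577) T_A=(21.6087,-5.6268) T_B=(31.2701,-18.7583) sweep=49.9759

bisector direction at 216.3433° = (-0.805480,-0.592623)
center distance |VC| = r/sin(θ/2) = 19.296446/sin(65.0121°) = 21.289185
C = V + |VC|·bis = (12.3514,-22.5577)
T_A = V + ((C−V)·d_A)·d_A = V + 8.9931·d_A = (21.6087,-5.6268)
T_B = V + ((C−V)·d_B)·d_B = V + 8.9931·d_B = (31.2701,-18.7583)
sweep = 180° − θ = 49.9759°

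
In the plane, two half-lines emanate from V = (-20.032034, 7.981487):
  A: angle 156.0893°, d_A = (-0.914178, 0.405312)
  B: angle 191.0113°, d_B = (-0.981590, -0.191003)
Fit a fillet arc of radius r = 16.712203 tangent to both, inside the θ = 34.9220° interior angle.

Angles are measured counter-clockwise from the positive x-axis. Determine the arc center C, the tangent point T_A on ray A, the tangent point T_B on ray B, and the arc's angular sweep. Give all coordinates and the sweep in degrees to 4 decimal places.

bisector direction at 173.5503° = (-0.993671,0.112331)
center distance |VC| = r/sin(θ/2) = 16.712203/sin(17.4610°) = 55.696843
C = V + |VC|·bis = (-75.3764,14.2380)
T_A = V + ((C−V)·d_A)·d_A = V + 53.1304·d_A = (-68.6027,29.5159)
T_B = V + ((C−V)·d_B)·d_B = V + 53.1304·d_B = (-72.1843,-2.1666)
sweep = 180° − θ = 145.0780°

center=(-75.3764,14.2380) T_A=(-68.6027,29.5159) T_B=(-72.1843,-2.1666) sweep=145.0780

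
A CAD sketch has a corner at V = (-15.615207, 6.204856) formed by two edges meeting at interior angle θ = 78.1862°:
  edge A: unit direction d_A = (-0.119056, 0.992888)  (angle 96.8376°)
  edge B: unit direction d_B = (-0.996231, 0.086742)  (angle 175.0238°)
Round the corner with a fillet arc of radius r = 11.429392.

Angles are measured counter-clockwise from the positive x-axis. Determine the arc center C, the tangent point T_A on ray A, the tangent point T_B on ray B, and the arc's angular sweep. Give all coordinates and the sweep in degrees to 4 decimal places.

bisector direction at 135.9307° = (-0.718499,0.695528)
center distance |VC| = r/sin(θ/2) = 11.429392/sin(39.0931°) = 18.125138
C = V + |VC|·bis = (-28.6381,18.8114)
T_A = V + ((C−V)·d_A)·d_A = V + 14.0673·d_A = (-17.2900,20.1721)
T_B = V + ((C−V)·d_B)·d_B = V + 14.0673·d_B = (-29.6295,7.4251)
sweep = 180° − θ = 101.8138°

center=(-28.6381,18.8114) T_A=(-17.2900,20.1721) T_B=(-29.6295,7.4251) sweep=101.8138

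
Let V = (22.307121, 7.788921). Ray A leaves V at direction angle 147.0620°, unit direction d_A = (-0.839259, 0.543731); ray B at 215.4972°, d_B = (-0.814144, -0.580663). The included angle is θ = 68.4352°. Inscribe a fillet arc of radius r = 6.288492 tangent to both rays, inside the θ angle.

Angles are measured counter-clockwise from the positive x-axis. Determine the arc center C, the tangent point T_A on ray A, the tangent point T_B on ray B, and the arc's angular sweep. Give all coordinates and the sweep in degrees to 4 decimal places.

bisector direction at 181.2796° = (-0.999751,-0.022331)
center distance |VC| = r/sin(θ/2) = 6.288492/sin(34.2176°) = 11.182774
C = V + |VC|·bis = (11.1271,7.5392)
T_A = V + ((C−V)·d_A)·d_A = V + 9.2471·d_A = (14.5464,12.8169)
T_B = V + ((C−V)·d_B)·d_B = V + 9.2471·d_B = (14.7786,2.4195)
sweep = 180° − θ = 111.5648°

center=(11.1271,7.5392) T_A=(14.5464,12.8169) T_B=(14.7786,2.4195) sweep=111.5648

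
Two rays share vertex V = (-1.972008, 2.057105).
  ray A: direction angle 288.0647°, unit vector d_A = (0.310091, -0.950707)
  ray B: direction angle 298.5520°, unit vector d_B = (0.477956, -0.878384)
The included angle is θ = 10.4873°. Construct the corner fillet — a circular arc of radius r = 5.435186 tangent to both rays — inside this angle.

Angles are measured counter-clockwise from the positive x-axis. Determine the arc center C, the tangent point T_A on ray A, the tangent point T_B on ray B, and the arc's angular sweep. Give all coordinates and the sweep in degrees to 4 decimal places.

bisector direction at 293.3084° = (0.395679,-0.918389)
center distance |VC| = r/sin(θ/2) = 5.435186/sin(5.2436°) = 59.471620
C = V + |VC|·bis = (21.5597,-52.5610)
T_A = V + ((C−V)·d_A)·d_A = V + 59.2227·d_A = (16.3924,-54.2464)
T_B = V + ((C−V)·d_B)·d_B = V + 59.2227·d_B = (26.3339,-49.9632)
sweep = 180° − θ = 169.5127°

center=(21.5597,-52.5610) T_A=(16.3924,-54.2464) T_B=(26.3339,-49.9632) sweep=169.5127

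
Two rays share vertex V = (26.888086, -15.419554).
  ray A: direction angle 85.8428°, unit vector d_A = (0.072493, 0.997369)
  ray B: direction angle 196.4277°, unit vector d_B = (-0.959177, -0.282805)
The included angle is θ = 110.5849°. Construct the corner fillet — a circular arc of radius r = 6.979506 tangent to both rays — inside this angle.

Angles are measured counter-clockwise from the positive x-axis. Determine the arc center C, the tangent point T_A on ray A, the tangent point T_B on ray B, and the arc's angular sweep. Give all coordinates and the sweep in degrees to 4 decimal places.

bisector direction at 141.1352° = (-0.778629,0.627484)
center distance |VC| = r/sin(θ/2) = 6.979506/sin(55.2925°) = 8.490170
C = V + |VC|·bis = (20.2774,-10.0921)
T_A = V + ((C−V)·d_A)·d_A = V + 4.8342·d_A = (27.2385,-10.5981)
T_B = V + ((C−V)·d_B)·d_B = V + 4.8342·d_B = (22.2512,-16.7867)
sweep = 180° − θ = 69.4151°

center=(20.2774,-10.0921) T_A=(27.2385,-10.5981) T_B=(22.2512,-16.7867) sweep=69.4151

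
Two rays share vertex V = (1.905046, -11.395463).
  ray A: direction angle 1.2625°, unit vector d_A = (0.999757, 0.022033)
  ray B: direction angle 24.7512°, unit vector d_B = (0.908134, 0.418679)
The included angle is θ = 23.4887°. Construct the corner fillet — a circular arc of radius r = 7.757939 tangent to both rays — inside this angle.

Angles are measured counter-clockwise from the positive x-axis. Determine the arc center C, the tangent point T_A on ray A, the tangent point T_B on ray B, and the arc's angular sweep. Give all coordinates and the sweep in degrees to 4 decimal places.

center=(39.0412,-2.8172) T_A=(39.2122,-10.5733) T_B=(35.7932,4.2280) sweep=156.5113

bisector direction at 13.0069° = (0.974343,0.225068)
center distance |VC| = r/sin(θ/2) = 7.757939/sin(11.7444°) = 38.114084
C = V + |VC|·bis = (39.0412,-2.8172)
T_A = V + ((C−V)·d_A)·d_A = V + 37.3162·d_A = (39.2122,-10.5733)
T_B = V + ((C−V)·d_B)·d_B = V + 37.3162·d_B = (35.7932,4.2280)
sweep = 180° − θ = 156.5113°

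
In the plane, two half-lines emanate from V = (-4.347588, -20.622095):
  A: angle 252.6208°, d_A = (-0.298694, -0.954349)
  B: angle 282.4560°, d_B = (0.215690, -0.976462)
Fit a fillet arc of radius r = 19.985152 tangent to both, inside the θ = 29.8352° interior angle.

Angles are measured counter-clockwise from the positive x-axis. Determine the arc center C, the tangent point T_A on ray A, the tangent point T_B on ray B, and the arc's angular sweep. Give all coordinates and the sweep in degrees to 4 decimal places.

bisector direction at 267.5384° = (-0.042950,-0.999077)
center distance |VC| = r/sin(θ/2) = 19.985152/sin(14.9176°) = 77.633456
C = V + |VC|·bis = (-7.6819,-98.1839)
T_A = V + ((C−V)·d_A)·d_A = V + 75.0170·d_A = (-26.7547,-92.2145)
T_B = V + ((C−V)·d_B)·d_B = V + 75.0170·d_B = (11.8328,-93.8733)
sweep = 180° − θ = 150.1648°

center=(-7.6819,-98.1839) T_A=(-26.7547,-92.2145) T_B=(11.8328,-93.8733) sweep=150.1648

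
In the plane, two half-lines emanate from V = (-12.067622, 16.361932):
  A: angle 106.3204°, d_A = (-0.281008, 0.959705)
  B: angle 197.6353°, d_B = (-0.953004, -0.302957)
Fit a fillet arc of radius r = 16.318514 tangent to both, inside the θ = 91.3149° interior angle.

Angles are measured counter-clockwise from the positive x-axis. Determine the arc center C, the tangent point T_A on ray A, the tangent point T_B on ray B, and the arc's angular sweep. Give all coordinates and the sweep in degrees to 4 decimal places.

center=(-32.2102,27.0819) T_A=(-16.5492,31.6675) T_B=(-27.2664,11.5303) sweep=88.6851

bisector direction at 151.9779° = (-0.882766,0.469813)
center distance |VC| = r/sin(θ/2) = 16.318514/sin(45.6574°) = 22.817548
C = V + |VC|·bis = (-32.2102,27.0819)
T_A = V + ((C−V)·d_A)·d_A = V + 15.9482·d_A = (-16.5492,31.6675)
T_B = V + ((C−V)·d_B)·d_B = V + 15.9482·d_B = (-27.2664,11.5303)
sweep = 180° − θ = 88.6851°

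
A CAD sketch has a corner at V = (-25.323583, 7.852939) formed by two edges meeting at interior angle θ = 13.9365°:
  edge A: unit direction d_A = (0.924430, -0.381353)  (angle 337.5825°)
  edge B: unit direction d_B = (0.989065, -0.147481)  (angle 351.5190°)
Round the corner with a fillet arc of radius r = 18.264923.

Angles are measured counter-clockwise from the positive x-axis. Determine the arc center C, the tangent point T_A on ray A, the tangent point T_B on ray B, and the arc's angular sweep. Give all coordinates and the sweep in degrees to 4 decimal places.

center=(119.7889,-32.2519) T_A=(112.8236,-49.1366) T_B=(122.4827,-14.1867) sweep=166.0635

bisector direction at 344.5507° = (0.963867,-0.266385)
center distance |VC| = r/sin(θ/2) = 18.264923/sin(6.9683°) = 150.552476
C = V + |VC|·bis = (119.7889,-32.2519)
T_A = V + ((C−V)·d_A)·d_A = V + 149.4404·d_A = (112.8236,-49.1366)
T_B = V + ((C−V)·d_B)·d_B = V + 149.4404·d_B = (122.4827,-14.1867)
sweep = 180° − θ = 166.0635°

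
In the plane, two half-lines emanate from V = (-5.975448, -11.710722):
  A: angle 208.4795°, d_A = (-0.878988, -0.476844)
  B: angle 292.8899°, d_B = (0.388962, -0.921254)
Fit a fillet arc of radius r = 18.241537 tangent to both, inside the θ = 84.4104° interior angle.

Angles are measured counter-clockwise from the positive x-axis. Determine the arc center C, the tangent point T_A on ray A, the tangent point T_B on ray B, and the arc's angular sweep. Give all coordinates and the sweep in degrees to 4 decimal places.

center=(-14.9570,-37.3360) T_A=(-23.6554,-21.3019) T_B=(1.8481,-30.2408) sweep=95.5896

bisector direction at 250.6847° = (-0.330766,-0.943713)
center distance |VC| = r/sin(θ/2) = 18.241537/sin(42.2052°) = 27.153718
C = V + |VC|·bis = (-14.9570,-37.3360)
T_A = V + ((C−V)·d_A)·d_A = V + 20.1139·d_A = (-23.6554,-21.3019)
T_B = V + ((C−V)·d_B)·d_B = V + 20.1139·d_B = (1.8481,-30.2408)
sweep = 180° − θ = 95.5896°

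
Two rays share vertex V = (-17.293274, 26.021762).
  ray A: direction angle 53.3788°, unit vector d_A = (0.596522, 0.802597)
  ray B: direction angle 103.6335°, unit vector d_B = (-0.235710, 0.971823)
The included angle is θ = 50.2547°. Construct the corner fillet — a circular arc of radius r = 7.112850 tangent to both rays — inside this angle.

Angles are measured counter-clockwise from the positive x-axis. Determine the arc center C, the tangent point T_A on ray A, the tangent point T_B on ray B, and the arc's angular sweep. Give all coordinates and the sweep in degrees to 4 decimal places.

bisector direction at 78.5061° = (0.199263,0.979946)
center distance |VC| = r/sin(θ/2) = 7.112850/sin(25.1273°) = 16.750636
C = V + |VC|·bis = (-13.9555,42.4365)
T_A = V + ((C−V)·d_A)·d_A = V + 15.1655·d_A = (-8.2467,38.1935)
T_B = V + ((C−V)·d_B)·d_B = V + 15.1655·d_B = (-20.8679,40.7599)
sweep = 180° − θ = 129.7453°

center=(-13.9555,42.4365) T_A=(-8.2467,38.1935) T_B=(-20.8679,40.7599) sweep=129.7453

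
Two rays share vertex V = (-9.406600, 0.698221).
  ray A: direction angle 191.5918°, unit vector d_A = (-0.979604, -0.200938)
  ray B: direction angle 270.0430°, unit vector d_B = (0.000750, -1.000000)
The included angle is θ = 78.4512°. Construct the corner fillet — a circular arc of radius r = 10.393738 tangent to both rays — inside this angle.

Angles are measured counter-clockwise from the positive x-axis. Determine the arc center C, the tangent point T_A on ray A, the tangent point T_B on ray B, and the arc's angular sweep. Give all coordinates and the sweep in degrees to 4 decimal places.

bisector direction at 230.8174° = (-0.631794,-0.775136)
center distance |VC| = r/sin(θ/2) = 10.393738/sin(39.2256°) = 16.436023
C = V + |VC|·bis = (-19.7908,-12.0419)
T_A = V + ((C−V)·d_A)·d_A = V + 12.7324·d_A = (-21.8793,-1.8602)
T_B = V + ((C−V)·d_B)·d_B = V + 12.7324·d_B = (-9.3970,-12.0341)
sweep = 180° − θ = 101.5488°

center=(-19.7908,-12.0419) T_A=(-21.8793,-1.8602) T_B=(-9.3970,-12.0341) sweep=101.5488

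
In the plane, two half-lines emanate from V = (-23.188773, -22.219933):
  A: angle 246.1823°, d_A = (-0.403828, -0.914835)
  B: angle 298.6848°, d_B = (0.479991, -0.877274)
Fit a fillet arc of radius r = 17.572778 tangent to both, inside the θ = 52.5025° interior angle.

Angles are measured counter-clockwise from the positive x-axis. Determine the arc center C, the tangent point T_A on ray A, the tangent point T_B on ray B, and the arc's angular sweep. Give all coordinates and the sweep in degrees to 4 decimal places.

center=(-21.5018,-61.9138) T_A=(-37.5780,-54.8174) T_B=(-6.0857,-53.4790) sweep=127.4975

bisector direction at 272.4335° = (0.042461,-0.999098)
center distance |VC| = r/sin(θ/2) = 17.572778/sin(26.2512°) = 39.729708
C = V + |VC|·bis = (-21.5018,-61.9138)
T_A = V + ((C−V)·d_A)·d_A = V + 35.6321·d_A = (-37.5780,-54.8174)
T_B = V + ((C−V)·d_B)·d_B = V + 35.6321·d_B = (-6.0857,-53.4790)
sweep = 180° − θ = 127.4975°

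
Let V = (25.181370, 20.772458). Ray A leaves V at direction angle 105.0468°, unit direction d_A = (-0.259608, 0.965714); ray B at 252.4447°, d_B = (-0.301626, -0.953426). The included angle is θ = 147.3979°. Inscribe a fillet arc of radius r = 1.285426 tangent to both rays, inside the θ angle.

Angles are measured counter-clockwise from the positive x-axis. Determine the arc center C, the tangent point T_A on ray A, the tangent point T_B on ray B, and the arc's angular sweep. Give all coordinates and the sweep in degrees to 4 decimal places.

bisector direction at 178.7458° = (-0.999760,0.021889)
center distance |VC| = r/sin(θ/2) = 1.285426/sin(73.6989°) = 1.339264
C = V + |VC|·bis = (23.8424,20.8018)
T_A = V + ((C−V)·d_A)·d_A = V + 0.3759·d_A = (25.0838,21.1355)
T_B = V + ((C−V)·d_B)·d_B = V + 0.3759·d_B = (25.0680,20.4141)
sweep = 180° − θ = 32.6021°

center=(23.8424,20.8018) T_A=(25.0838,21.1355) T_B=(25.0680,20.4141) sweep=32.6021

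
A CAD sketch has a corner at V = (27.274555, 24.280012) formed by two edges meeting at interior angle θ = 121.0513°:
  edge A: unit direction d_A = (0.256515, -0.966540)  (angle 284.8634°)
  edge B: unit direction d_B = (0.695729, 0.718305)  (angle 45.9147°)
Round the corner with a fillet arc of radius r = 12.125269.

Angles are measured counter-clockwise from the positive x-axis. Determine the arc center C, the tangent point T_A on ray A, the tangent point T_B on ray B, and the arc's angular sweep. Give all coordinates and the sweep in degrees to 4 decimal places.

center=(40.7520,20.7666) T_A=(29.0325,17.6563) T_B=(32.0424,29.2025) sweep=58.9487

bisector direction at 345.3890° = (0.967661,-0.252254)
center distance |VC| = r/sin(θ/2) = 12.125269/sin(60.5256°) = 13.927869
C = V + |VC|·bis = (40.7520,20.7666)
T_A = V + ((C−V)·d_A)·d_A = V + 6.8530·d_A = (29.0325,17.6563)
T_B = V + ((C−V)·d_B)·d_B = V + 6.8530·d_B = (32.0424,29.2025)
sweep = 180° − θ = 58.9487°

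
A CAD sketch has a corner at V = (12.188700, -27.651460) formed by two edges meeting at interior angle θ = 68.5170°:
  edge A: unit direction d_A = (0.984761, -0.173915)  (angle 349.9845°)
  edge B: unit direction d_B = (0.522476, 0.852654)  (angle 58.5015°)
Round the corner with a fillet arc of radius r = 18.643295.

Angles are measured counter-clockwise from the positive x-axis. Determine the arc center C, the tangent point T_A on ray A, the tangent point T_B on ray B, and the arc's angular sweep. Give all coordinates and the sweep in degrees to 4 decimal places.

bisector direction at 24.2430° = (0.911812,0.410607)
center distance |VC| = r/sin(θ/2) = 18.643295/sin(34.2585°) = 33.118463
C = V + |VC|·bis = (42.3865,-14.0528)
T_A = V + ((C−V)·d_A)·d_A = V + 27.3726·d_A = (39.1442,-32.4120)
T_B = V + ((C−V)·d_B)·d_B = V + 27.3726·d_B = (26.4902,-4.3121)
sweep = 180° − θ = 111.4830°

center=(42.3865,-14.0528) T_A=(39.1442,-32.4120) T_B=(26.4902,-4.3121) sweep=111.4830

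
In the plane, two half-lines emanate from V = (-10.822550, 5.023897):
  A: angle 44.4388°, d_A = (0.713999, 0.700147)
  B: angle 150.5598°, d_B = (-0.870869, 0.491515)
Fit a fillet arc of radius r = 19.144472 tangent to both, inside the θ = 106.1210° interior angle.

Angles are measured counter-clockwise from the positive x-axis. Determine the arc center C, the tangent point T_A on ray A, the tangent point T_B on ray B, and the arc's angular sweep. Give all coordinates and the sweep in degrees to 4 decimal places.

center=(-13.9487,28.7714) T_A=(-0.5447,15.1023) T_B=(-23.3585,12.0991) sweep=73.8790

bisector direction at 97.4993° = (-0.130514,0.991446)
center distance |VC| = r/sin(θ/2) = 19.144472/sin(53.0605°) = 23.952431
C = V + |VC|·bis = (-13.9487,28.7714)
T_A = V + ((C−V)·d_A)·d_A = V + 14.3947·d_A = (-0.5447,15.1023)
T_B = V + ((C−V)·d_B)·d_B = V + 14.3947·d_B = (-23.3585,12.0991)
sweep = 180° − θ = 73.8790°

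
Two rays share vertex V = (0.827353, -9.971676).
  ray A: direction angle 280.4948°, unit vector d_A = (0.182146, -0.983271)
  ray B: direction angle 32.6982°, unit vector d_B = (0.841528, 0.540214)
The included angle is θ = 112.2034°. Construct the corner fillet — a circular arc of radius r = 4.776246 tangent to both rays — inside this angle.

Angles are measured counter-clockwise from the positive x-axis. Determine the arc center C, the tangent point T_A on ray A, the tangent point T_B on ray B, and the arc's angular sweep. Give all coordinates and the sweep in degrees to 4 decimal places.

center=(6.1083,-12.2573) T_A=(1.4119,-13.1273) T_B=(3.5281,-8.2380) sweep=67.7966

bisector direction at 336.5965° = (0.917730,-0.397204)
center distance |VC| = r/sin(θ/2) = 4.776246/sin(56.1017°) = 5.754313
C = V + |VC|·bis = (6.1083,-12.2573)
T_A = V + ((C−V)·d_A)·d_A = V + 3.2093·d_A = (1.4119,-13.1273)
T_B = V + ((C−V)·d_B)·d_B = V + 3.2093·d_B = (3.5281,-8.2380)
sweep = 180° − θ = 67.7966°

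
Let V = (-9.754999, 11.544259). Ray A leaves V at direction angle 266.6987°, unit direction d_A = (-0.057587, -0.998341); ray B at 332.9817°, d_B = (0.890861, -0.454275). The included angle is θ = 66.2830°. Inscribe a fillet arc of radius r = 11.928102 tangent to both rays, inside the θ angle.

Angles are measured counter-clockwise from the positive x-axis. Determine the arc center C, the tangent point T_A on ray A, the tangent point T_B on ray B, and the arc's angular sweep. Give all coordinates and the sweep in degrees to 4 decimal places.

center=(1.1013,-7.3811) T_A=(-10.8070,-6.6942) T_B=(6.5199,3.2452) sweep=113.7170

bisector direction at 299.8402° = (0.497583,-0.867417)
center distance |VC| = r/sin(θ/2) = 11.928102/sin(33.1415°) = 21.818026
C = V + |VC|·bis = (1.1013,-7.3811)
T_A = V + ((C−V)·d_A)·d_A = V + 18.2687·d_A = (-10.8070,-6.6942)
T_B = V + ((C−V)·d_B)·d_B = V + 18.2687·d_B = (6.5199,3.2452)
sweep = 180° − θ = 113.7170°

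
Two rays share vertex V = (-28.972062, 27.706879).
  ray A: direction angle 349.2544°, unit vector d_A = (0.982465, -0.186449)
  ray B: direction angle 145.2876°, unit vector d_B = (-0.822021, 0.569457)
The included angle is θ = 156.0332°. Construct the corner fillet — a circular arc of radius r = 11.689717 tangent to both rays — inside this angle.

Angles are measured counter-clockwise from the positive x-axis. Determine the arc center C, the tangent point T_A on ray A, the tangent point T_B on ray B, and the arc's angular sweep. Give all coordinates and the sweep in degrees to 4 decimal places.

center=(-24.3549,38.7290) T_A=(-26.5344,27.2443) T_B=(-31.0116,29.1198) sweep=23.9668

bisector direction at 67.2710° = (0.386373,0.922343)
center distance |VC| = r/sin(θ/2) = 11.689717/sin(78.0166°) = 11.950137
C = V + |VC|·bis = (-24.3549,38.7290)
T_A = V + ((C−V)·d_A)·d_A = V + 2.4812·d_A = (-26.5344,27.2443)
T_B = V + ((C−V)·d_B)·d_B = V + 2.4812·d_B = (-31.0116,29.1198)
sweep = 180° − θ = 23.9668°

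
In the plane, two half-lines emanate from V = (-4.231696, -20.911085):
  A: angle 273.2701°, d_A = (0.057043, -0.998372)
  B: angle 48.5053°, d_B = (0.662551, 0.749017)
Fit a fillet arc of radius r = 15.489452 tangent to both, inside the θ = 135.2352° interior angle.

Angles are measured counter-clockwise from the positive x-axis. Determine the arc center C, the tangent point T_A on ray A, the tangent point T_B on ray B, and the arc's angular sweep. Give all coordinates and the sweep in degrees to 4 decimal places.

center=(11.5964,-26.3959) T_A=(-3.8678,-27.2794) T_B=(-0.0055,-16.1333) sweep=44.7648

bisector direction at 340.8877° = (0.944879,-0.327421)
center distance |VC| = r/sin(θ/2) = 15.489452/sin(67.6176°) = 16.751456
C = V + |VC|·bis = (11.5964,-26.3959)
T_A = V + ((C−V)·d_A)·d_A = V + 6.3787·d_A = (-3.8678,-27.2794)
T_B = V + ((C−V)·d_B)·d_B = V + 6.3787·d_B = (-0.0055,-16.1333)
sweep = 180° − θ = 44.7648°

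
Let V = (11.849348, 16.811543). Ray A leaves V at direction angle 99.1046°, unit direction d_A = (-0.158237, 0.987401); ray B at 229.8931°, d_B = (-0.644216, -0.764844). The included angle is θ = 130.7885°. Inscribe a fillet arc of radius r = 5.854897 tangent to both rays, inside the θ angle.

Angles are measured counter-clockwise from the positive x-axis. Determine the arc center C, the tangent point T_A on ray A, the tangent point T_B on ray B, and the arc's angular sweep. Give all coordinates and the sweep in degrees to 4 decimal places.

center=(5.6439,18.5326) T_A=(11.4251,19.4591) T_B=(10.1220,14.7608) sweep=49.2115

bisector direction at 164.4989° = (-0.963625,0.267258)
center distance |VC| = r/sin(θ/2) = 5.854897/sin(65.3942°) = 6.439654
C = V + |VC|·bis = (5.6439,18.5326)
T_A = V + ((C−V)·d_A)·d_A = V + 2.6813·d_A = (11.4251,19.4591)
T_B = V + ((C−V)·d_B)·d_B = V + 2.6813·d_B = (10.1220,14.7608)
sweep = 180° − θ = 49.2115°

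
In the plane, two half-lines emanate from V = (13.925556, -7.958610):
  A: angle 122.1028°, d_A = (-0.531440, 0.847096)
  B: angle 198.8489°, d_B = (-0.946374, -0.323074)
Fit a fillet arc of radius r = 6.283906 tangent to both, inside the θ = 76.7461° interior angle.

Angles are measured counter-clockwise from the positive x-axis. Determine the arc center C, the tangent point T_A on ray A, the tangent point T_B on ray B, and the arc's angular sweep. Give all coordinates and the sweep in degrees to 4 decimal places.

bisector direction at 160.4759° = (-0.942501,0.334204)
center distance |VC| = r/sin(θ/2) = 6.283906/sin(38.3730°) = 10.122612
C = V + |VC|·bis = (4.3850,-4.5756)
T_A = V + ((C−V)·d_A)·d_A = V + 7.9360·d_A = (9.7081,-1.2361)
T_B = V + ((C−V)·d_B)·d_B = V + 7.9360·d_B = (6.4152,-10.5225)
sweep = 180° − θ = 103.2539°

center=(4.3850,-4.5756) T_A=(9.7081,-1.2361) T_B=(6.4152,-10.5225) sweep=103.2539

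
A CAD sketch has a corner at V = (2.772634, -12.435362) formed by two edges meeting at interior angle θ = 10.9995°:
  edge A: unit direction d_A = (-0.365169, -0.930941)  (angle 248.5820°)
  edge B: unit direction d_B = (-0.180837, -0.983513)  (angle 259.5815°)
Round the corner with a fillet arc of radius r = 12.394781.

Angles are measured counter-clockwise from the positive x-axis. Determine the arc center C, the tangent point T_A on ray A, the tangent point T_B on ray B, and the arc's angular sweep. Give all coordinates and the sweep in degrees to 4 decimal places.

center=(-32.6970,-136.8022) T_A=(-44.2358,-132.2760) T_B=(-20.5066,-139.0436) sweep=169.0005

bisector direction at 254.0817° = (-0.274266,-0.961654)
center distance |VC| = r/sin(θ/2) = 12.394781/sin(5.4997°) = 129.325947
C = V + |VC|·bis = (-32.6970,-136.8022)
T_A = V + ((C−V)·d_A)·d_A = V + 128.7306·d_A = (-44.2358,-132.2760)
T_B = V + ((C−V)·d_B)·d_B = V + 128.7306·d_B = (-20.5066,-139.0436)
sweep = 180° − θ = 169.0005°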